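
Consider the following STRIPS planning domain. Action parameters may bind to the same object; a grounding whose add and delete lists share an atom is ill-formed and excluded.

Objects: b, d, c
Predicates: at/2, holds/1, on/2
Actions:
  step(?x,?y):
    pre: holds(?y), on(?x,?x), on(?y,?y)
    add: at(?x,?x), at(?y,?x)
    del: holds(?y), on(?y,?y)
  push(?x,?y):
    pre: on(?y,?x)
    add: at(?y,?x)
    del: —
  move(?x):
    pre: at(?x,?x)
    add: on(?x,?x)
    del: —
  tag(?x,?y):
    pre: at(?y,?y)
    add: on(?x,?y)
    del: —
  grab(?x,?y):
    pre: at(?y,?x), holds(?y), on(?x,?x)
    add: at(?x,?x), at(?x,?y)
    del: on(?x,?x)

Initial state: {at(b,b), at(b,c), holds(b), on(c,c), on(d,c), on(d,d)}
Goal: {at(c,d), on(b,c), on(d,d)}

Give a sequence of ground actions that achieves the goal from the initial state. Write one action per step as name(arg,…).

1. push(d,d)  →  {at(b,b), at(b,c), at(d,d), holds(b), on(c,c), on(d,c), on(d,d)}
2. push(c,c)  →  {at(b,b), at(b,c), at(c,c), at(d,d), holds(b), on(c,c), on(d,c), on(d,d)}
3. tag(b,c)  →  {at(b,b), at(b,c), at(c,c), at(d,d), holds(b), on(b,c), on(c,c), on(d,c), on(d,d)}
4. tag(c,d)  →  {at(b,b), at(b,c), at(c,c), at(d,d), holds(b), on(b,c), on(c,c), on(c,d), on(d,c), on(d,d)}
5. push(d,c)  →  {at(b,b), at(b,c), at(c,c), at(c,d), at(d,d), holds(b), on(b,c), on(c,c), on(c,d), on(d,c), on(d,d)}

push(d,d); push(c,c); tag(b,c); tag(c,d); push(d,c)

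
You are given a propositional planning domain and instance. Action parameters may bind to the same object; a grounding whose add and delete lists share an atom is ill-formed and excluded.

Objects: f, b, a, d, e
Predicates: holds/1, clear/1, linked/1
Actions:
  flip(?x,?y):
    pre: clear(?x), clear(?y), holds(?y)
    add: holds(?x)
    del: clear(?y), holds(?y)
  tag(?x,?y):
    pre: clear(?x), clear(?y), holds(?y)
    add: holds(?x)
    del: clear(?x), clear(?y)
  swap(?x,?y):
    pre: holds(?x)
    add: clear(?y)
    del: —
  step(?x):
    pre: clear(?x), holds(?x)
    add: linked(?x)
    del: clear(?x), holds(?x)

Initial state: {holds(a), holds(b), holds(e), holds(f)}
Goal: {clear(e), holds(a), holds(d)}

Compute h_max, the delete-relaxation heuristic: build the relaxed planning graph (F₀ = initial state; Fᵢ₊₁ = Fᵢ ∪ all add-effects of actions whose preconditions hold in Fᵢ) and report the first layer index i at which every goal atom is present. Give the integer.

2

F0 = init (4 atoms)
F1 = F0 ∪ {clear(a), clear(b), clear(d), clear(e), clear(f)}  (9 atoms)
F2 = F1 ∪ {holds(d), linked(a), linked(b), linked(e), linked(f)}  (14 atoms)
goal ⊆ F2  ⇒  h_max = 2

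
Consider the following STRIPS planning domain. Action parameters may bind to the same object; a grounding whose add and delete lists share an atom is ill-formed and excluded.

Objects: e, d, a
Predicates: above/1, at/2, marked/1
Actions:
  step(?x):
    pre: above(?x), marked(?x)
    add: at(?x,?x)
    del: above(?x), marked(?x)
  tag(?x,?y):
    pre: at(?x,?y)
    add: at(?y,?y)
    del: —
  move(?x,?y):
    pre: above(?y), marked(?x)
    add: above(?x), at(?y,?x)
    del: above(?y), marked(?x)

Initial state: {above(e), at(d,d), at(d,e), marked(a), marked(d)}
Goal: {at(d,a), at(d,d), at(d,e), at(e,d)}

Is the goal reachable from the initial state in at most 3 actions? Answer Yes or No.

1. move(d,e)  →  {above(d), at(d,d), at(d,e), at(e,d), marked(a)}
2. move(a,d)  →  {above(a), at(d,a), at(d,d), at(d,e), at(e,d)}
optimal plan length = 2; 2 ≤ 3

Yes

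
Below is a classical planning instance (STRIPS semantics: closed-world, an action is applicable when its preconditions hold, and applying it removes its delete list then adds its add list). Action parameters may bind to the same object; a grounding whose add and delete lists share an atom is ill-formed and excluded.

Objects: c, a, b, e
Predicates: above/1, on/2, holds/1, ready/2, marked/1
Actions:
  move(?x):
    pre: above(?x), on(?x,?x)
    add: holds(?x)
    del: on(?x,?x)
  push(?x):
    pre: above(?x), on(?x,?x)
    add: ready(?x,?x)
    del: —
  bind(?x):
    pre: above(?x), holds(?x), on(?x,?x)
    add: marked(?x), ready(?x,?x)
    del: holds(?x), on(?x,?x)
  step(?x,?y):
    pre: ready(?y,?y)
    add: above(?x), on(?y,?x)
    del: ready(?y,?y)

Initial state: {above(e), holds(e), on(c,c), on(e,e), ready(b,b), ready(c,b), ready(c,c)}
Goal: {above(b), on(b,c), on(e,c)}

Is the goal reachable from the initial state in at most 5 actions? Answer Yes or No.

Yes

1. push(e)  →  {above(e), holds(e), on(c,c), on(e,e), ready(b,b), ready(c,b), ready(c,c), ready(e,e)}
2. step(c,b)  →  {above(c), above(e), holds(e), on(b,c), on(c,c), on(e,e), ready(c,b), ready(c,c), ready(e,e)}
3. step(c,e)  →  {above(c), above(e), holds(e), on(b,c), on(c,c), on(e,c), on(e,e), ready(c,b), ready(c,c)}
4. step(b,c)  →  {above(b), above(c), above(e), holds(e), on(b,c), on(c,b), on(c,c), on(e,c), on(e,e), ready(c,b)}
optimal plan length = 4; 4 ≤ 5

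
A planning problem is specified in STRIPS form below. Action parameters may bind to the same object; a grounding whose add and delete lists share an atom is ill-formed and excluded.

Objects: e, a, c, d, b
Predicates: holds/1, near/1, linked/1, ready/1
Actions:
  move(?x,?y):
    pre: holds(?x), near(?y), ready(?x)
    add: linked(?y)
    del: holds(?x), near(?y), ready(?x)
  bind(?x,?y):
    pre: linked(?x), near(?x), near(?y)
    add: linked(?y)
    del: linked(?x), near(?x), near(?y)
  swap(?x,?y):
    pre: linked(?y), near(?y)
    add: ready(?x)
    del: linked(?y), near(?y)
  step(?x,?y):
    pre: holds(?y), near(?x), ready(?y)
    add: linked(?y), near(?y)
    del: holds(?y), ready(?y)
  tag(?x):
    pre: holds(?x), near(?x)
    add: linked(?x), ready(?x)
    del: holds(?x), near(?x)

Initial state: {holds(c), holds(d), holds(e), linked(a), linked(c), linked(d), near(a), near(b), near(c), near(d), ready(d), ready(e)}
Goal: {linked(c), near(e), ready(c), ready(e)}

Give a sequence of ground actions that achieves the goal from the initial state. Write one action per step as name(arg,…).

1. swap(c,a)  →  {holds(c), holds(d), holds(e), linked(c), linked(d), near(b), near(c), near(d), ready(c), ready(d), ready(e)}
2. step(c,e)  →  {holds(c), holds(d), linked(c), linked(d), linked(e), near(b), near(c), near(d), near(e), ready(c), ready(d)}
3. swap(e,d)  →  {holds(c), holds(d), linked(c), linked(e), near(b), near(c), near(e), ready(c), ready(d), ready(e)}

swap(c,a); step(c,e); swap(e,d)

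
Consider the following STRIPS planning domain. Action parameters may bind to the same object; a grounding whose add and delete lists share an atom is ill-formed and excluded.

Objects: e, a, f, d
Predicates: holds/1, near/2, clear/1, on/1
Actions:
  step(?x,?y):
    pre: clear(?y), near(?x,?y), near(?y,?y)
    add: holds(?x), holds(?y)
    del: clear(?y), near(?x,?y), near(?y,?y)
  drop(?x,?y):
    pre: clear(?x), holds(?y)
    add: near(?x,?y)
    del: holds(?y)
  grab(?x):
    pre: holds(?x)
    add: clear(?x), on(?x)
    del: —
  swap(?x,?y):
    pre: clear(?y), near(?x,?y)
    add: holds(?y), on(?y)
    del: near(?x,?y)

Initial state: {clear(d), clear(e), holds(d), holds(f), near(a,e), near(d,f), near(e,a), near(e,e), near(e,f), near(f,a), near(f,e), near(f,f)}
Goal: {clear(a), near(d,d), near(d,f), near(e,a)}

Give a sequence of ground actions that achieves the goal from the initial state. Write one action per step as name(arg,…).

step(a,e); drop(d,d); grab(a)

1. step(a,e)  →  {clear(d), holds(a), holds(d), holds(e), holds(f), near(d,f), near(e,a), near(e,f), near(f,a), near(f,e), near(f,f)}
2. drop(d,d)  →  {clear(d), holds(a), holds(e), holds(f), near(d,d), near(d,f), near(e,a), near(e,f), near(f,a), near(f,e), near(f,f)}
3. grab(a)  →  {clear(a), clear(d), holds(a), holds(e), holds(f), near(d,d), near(d,f), near(e,a), near(e,f), near(f,a), near(f,e), near(f,f), on(a)}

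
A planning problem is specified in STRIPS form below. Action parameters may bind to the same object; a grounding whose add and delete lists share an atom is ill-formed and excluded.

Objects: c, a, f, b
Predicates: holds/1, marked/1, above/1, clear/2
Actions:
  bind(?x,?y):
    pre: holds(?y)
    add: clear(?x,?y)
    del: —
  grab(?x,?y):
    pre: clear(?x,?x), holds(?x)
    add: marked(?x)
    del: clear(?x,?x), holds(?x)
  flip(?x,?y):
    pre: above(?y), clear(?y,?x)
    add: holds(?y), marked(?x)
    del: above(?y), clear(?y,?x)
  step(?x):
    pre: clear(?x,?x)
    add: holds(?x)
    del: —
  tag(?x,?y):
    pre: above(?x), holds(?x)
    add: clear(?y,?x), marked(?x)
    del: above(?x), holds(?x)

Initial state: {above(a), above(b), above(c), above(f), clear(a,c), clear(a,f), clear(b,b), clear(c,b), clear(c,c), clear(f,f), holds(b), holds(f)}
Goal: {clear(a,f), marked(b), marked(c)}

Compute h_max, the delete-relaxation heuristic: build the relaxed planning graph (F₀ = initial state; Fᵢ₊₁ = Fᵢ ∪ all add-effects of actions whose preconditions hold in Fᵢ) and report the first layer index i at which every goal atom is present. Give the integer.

F0 = init (12 atoms)
F1 = F0 ∪ {clear(a,b), clear(b,f), clear(c,f), clear(f,b), holds(a), holds(c), marked(b), marked(c), marked(f)}  (21 atoms)
goal ⊆ F1  ⇒  h_max = 1

1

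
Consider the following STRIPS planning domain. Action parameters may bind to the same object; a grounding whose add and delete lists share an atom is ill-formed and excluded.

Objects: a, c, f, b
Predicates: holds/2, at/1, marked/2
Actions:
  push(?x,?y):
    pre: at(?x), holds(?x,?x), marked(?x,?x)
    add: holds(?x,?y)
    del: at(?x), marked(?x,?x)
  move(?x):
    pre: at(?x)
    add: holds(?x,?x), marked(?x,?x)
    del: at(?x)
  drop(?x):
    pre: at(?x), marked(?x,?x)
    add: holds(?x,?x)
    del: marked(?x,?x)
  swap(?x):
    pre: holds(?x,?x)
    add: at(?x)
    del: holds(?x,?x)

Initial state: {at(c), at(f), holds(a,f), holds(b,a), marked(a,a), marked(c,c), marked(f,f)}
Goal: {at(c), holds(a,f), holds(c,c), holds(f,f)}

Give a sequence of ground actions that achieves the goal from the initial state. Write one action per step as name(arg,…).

1. move(f)  →  {at(c), holds(a,f), holds(b,a), holds(f,f), marked(a,a), marked(c,c), marked(f,f)}
2. drop(c)  →  {at(c), holds(a,f), holds(b,a), holds(c,c), holds(f,f), marked(a,a), marked(f,f)}

move(f); drop(c)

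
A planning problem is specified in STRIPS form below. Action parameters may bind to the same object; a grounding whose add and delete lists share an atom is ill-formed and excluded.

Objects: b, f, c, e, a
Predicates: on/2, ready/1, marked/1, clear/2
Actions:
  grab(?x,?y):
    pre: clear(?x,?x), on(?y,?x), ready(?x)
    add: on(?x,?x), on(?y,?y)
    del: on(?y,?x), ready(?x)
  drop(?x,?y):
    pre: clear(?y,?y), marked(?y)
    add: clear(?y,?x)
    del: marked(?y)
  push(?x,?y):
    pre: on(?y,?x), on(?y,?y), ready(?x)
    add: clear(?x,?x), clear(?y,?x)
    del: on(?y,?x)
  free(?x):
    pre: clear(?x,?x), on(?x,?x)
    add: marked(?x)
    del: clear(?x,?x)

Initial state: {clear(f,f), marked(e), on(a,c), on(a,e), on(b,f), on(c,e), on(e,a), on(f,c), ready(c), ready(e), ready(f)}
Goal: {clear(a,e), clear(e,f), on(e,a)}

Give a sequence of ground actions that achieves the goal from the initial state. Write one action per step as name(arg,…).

1. grab(f,b)  →  {clear(f,f), marked(e), on(a,c), on(a,e), on(b,b), on(c,e), on(e,a), on(f,c), on(f,f), ready(c), ready(e)}
2. push(c,f)  →  {clear(c,c), clear(f,c), clear(f,f), marked(e), on(a,c), on(a,e), on(b,b), on(c,e), on(e,a), on(f,f), ready(c), ready(e)}
3. grab(c,a)  →  {clear(c,c), clear(f,c), clear(f,f), marked(e), on(a,a), on(a,e), on(b,b), on(c,c), on(c,e), on(e,a), on(f,f), ready(e)}
4. push(e,a)  →  {clear(a,e), clear(c,c), clear(e,e), clear(f,c), clear(f,f), marked(e), on(a,a), on(b,b), on(c,c), on(c,e), on(e,a), on(f,f), ready(e)}
5. drop(f,e)  →  {clear(a,e), clear(c,c), clear(e,e), clear(e,f), clear(f,c), clear(f,f), on(a,a), on(b,b), on(c,c), on(c,e), on(e,a), on(f,f), ready(e)}

grab(f,b); push(c,f); grab(c,a); push(e,a); drop(f,e)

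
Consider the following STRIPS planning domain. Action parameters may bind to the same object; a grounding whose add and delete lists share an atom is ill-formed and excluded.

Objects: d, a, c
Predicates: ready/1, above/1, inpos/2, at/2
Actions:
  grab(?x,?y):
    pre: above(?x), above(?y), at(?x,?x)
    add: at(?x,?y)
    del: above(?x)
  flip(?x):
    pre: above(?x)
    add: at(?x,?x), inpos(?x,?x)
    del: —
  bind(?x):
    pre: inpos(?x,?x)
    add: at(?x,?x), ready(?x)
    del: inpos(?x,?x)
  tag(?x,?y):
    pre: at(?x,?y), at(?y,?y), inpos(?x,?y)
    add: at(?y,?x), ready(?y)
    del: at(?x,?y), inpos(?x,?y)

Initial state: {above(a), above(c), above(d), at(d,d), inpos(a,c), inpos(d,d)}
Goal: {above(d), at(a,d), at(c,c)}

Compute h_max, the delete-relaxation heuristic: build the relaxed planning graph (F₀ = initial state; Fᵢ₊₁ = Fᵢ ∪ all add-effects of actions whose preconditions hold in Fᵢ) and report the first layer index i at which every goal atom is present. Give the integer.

2

F0 = init (6 atoms)
F1 = F0 ∪ {at(a,a), at(c,c), at(d,a), at(d,c), inpos(a,a), inpos(c,c), ready(d)}  (13 atoms)
F2 = F1 ∪ {at(a,c), at(a,d), at(c,a), at(c,d), ready(a), ready(c)}  (19 atoms)
goal ⊆ F2  ⇒  h_max = 2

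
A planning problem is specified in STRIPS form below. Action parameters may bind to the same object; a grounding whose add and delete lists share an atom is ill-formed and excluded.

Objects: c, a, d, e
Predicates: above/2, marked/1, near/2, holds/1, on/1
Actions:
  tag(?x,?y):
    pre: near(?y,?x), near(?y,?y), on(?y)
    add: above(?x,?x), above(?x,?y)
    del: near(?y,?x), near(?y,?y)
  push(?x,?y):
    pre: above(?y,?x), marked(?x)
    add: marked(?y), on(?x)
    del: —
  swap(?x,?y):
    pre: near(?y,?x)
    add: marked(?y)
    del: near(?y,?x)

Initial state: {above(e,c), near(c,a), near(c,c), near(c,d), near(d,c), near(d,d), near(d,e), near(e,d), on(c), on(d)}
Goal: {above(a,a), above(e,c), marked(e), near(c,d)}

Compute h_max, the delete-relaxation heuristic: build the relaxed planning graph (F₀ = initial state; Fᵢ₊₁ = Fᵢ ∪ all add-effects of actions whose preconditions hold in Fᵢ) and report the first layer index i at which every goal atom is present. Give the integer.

1

F0 = init (10 atoms)
F1 = F0 ∪ {above(a,a), above(a,c), above(c,c), above(c,d), above(d,c), above(d,d), above(e,d), above(e,e), marked(c), marked(d), marked(e)}  (21 atoms)
goal ⊆ F1  ⇒  h_max = 1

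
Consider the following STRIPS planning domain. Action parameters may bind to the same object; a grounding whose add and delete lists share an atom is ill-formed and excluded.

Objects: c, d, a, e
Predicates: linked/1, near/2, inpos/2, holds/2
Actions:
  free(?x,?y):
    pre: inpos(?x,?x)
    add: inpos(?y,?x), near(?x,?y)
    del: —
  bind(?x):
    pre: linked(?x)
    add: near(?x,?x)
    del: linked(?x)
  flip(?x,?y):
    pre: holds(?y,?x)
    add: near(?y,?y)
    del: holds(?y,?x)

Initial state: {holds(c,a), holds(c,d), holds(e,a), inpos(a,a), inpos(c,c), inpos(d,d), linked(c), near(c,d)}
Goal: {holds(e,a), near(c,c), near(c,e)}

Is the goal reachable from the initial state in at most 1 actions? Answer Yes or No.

1. free(c,c)  →  {holds(c,a), holds(c,d), holds(e,a), inpos(a,a), inpos(c,c), inpos(d,d), linked(c), near(c,c), near(c,d)}
2. free(c,e)  →  {holds(c,a), holds(c,d), holds(e,a), inpos(a,a), inpos(c,c), inpos(d,d), inpos(e,c), linked(c), near(c,c), near(c,d), near(c,e)}
optimal plan length = 2; 2 > 1

No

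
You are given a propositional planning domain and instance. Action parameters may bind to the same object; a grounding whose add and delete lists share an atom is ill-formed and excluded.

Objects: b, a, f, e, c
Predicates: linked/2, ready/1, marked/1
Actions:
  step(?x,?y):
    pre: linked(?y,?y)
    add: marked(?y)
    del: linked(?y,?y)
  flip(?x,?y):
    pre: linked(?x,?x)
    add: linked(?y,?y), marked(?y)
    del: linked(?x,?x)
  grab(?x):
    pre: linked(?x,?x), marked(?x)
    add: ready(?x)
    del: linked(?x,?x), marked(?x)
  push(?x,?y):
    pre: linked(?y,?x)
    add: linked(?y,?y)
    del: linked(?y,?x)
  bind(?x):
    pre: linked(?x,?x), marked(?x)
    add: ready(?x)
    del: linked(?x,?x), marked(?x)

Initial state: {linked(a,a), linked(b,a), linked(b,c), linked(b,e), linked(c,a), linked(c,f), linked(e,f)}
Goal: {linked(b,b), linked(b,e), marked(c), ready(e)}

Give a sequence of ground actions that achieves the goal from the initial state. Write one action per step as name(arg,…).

flip(a,c); flip(c,e); grab(e); push(a,b)

1. flip(a,c)  →  {linked(b,a), linked(b,c), linked(b,e), linked(c,a), linked(c,c), linked(c,f), linked(e,f), marked(c)}
2. flip(c,e)  →  {linked(b,a), linked(b,c), linked(b,e), linked(c,a), linked(c,f), linked(e,e), linked(e,f), marked(c), marked(e)}
3. grab(e)  →  {linked(b,a), linked(b,c), linked(b,e), linked(c,a), linked(c,f), linked(e,f), marked(c), ready(e)}
4. push(a,b)  →  {linked(b,b), linked(b,c), linked(b,e), linked(c,a), linked(c,f), linked(e,f), marked(c), ready(e)}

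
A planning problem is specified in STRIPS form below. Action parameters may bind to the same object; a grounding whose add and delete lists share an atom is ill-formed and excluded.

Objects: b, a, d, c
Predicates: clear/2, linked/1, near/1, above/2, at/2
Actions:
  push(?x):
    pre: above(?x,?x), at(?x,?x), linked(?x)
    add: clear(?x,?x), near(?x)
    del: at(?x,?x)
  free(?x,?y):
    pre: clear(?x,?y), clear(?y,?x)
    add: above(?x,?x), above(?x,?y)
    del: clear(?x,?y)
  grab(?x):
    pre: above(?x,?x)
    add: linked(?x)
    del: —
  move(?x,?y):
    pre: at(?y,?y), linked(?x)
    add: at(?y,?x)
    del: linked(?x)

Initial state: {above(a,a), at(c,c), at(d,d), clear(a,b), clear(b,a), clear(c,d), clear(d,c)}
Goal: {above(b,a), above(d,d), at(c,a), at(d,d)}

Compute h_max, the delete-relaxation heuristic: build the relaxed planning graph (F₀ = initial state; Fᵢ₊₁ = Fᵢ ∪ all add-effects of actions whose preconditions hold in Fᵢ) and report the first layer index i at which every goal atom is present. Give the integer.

F0 = init (7 atoms)
F1 = F0 ∪ {above(a,b), above(b,a), above(b,b), above(c,c), above(c,d), above(d,c), above(d,d), linked(a)}  (15 atoms)
F2 = F1 ∪ {at(c,a), at(d,a), linked(b), linked(c), linked(d)}  (20 atoms)
goal ⊆ F2  ⇒  h_max = 2

2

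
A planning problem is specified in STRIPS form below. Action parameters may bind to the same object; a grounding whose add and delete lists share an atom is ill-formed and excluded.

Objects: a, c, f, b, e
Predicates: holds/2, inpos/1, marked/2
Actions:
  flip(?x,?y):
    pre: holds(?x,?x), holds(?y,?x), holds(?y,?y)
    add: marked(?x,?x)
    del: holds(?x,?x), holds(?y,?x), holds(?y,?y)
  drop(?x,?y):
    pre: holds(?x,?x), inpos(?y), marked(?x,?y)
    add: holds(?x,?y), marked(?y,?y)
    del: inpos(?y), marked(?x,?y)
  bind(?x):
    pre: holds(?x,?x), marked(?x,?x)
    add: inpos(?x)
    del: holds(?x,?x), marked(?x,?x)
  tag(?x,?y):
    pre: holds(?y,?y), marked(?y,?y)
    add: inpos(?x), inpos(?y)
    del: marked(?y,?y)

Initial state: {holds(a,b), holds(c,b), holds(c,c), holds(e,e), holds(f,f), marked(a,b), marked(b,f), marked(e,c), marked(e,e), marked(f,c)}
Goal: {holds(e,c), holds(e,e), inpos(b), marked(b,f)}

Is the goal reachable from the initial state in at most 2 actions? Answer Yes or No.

No

1. tag(c,e)  →  {holds(a,b), holds(c,b), holds(c,c), holds(e,e), holds(f,f), inpos(c), inpos(e), marked(a,b), marked(b,f), marked(e,c), marked(f,c)}
2. drop(e,c)  →  {holds(a,b), holds(c,b), holds(c,c), holds(e,c), holds(e,e), holds(f,f), inpos(e), marked(a,b), marked(b,f), marked(c,c), marked(f,c)}
3. tag(b,c)  →  {holds(a,b), holds(c,b), holds(c,c), holds(e,c), holds(e,e), holds(f,f), inpos(b), inpos(c), inpos(e), marked(a,b), marked(b,f), marked(f,c)}
optimal plan length = 3; 3 > 2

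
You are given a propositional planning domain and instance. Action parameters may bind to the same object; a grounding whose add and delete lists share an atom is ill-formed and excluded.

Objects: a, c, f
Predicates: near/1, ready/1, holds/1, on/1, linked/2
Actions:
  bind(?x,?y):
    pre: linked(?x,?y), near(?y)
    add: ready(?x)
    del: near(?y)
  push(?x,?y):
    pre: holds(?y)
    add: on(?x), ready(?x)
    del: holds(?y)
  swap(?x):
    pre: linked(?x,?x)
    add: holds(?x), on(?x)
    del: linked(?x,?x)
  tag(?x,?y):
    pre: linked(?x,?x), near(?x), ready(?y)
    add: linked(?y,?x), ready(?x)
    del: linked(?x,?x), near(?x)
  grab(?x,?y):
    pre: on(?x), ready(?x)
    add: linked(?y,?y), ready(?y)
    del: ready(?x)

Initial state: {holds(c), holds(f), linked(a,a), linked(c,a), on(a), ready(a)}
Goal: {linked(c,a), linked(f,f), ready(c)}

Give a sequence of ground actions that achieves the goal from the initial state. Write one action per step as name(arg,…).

push(c,c); grab(a,f)

1. push(c,c)  →  {holds(f), linked(a,a), linked(c,a), on(a), on(c), ready(a), ready(c)}
2. grab(a,f)  →  {holds(f), linked(a,a), linked(c,a), linked(f,f), on(a), on(c), ready(c), ready(f)}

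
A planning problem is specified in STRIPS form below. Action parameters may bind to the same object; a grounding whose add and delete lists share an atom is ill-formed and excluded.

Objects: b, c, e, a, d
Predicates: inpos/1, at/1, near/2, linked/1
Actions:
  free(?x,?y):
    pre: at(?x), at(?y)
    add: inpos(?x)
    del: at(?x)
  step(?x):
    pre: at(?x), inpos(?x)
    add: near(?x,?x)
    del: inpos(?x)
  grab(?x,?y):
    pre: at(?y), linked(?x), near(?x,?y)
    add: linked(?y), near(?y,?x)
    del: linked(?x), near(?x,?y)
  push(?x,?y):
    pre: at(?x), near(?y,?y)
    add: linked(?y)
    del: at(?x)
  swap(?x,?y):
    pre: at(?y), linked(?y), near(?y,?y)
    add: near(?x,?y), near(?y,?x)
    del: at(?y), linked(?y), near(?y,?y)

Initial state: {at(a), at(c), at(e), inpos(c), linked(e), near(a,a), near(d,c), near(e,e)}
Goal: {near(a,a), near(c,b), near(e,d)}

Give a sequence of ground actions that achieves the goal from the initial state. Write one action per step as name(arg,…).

step(c); push(a,c); swap(b,c); swap(d,e)

1. step(c)  →  {at(a), at(c), at(e), linked(e), near(a,a), near(c,c), near(d,c), near(e,e)}
2. push(a,c)  →  {at(c), at(e), linked(c), linked(e), near(a,a), near(c,c), near(d,c), near(e,e)}
3. swap(b,c)  →  {at(e), linked(e), near(a,a), near(b,c), near(c,b), near(d,c), near(e,e)}
4. swap(d,e)  →  {near(a,a), near(b,c), near(c,b), near(d,c), near(d,e), near(e,d)}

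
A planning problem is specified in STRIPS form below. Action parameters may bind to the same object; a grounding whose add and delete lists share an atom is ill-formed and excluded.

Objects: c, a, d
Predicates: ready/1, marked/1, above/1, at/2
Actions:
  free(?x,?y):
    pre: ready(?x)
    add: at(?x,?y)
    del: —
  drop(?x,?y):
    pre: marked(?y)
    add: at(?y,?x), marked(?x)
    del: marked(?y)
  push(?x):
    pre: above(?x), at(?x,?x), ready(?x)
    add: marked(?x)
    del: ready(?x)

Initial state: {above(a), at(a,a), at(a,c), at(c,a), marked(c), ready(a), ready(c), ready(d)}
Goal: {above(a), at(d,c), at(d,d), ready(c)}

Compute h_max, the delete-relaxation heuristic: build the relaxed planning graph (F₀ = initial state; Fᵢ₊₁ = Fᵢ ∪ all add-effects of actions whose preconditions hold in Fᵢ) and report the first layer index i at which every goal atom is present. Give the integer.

1

F0 = init (8 atoms)
F1 = F0 ∪ {at(a,d), at(c,c), at(c,d), at(d,a), at(d,c), at(d,d), marked(a), marked(d)}  (16 atoms)
goal ⊆ F1  ⇒  h_max = 1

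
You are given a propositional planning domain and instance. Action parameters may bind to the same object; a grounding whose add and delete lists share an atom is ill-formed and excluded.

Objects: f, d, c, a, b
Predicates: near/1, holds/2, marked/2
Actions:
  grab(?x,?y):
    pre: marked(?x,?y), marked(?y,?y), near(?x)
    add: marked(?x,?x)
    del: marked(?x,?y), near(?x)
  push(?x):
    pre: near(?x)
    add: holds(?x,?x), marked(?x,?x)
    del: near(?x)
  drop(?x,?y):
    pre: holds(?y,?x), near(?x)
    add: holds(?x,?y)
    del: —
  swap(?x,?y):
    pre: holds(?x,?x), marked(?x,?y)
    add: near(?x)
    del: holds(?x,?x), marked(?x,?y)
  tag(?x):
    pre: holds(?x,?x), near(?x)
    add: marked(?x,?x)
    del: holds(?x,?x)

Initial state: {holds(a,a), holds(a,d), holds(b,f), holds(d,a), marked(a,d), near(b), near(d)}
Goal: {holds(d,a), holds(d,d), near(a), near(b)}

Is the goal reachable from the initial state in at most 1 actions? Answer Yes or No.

1. push(d)  →  {holds(a,a), holds(a,d), holds(b,f), holds(d,a), holds(d,d), marked(a,d), marked(d,d), near(b)}
2. swap(a,d)  →  {holds(a,d), holds(b,f), holds(d,a), holds(d,d), marked(d,d), near(a), near(b)}
optimal plan length = 2; 2 > 1

No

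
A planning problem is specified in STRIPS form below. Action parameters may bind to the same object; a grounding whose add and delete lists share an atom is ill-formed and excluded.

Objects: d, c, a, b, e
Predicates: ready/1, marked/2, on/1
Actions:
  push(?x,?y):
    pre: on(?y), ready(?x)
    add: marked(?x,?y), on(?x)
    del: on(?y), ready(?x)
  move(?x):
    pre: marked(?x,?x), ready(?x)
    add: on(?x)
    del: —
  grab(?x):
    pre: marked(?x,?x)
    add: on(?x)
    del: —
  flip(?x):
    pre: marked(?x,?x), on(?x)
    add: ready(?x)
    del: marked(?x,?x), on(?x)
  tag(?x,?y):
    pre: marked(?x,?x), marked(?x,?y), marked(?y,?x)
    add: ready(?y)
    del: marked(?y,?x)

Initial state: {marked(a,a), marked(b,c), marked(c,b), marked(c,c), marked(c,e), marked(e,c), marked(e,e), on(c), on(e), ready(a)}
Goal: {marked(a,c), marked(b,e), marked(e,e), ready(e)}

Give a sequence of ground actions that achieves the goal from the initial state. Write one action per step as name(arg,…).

1. push(a,c)  →  {marked(a,a), marked(a,c), marked(b,c), marked(c,b), marked(c,c), marked(c,e), marked(e,c), marked(e,e), on(a), on(e)}
2. tag(c,b)  →  {marked(a,a), marked(a,c), marked(c,b), marked(c,c), marked(c,e), marked(e,c), marked(e,e), on(a), on(e), ready(b)}
3. push(b,e)  →  {marked(a,a), marked(a,c), marked(b,e), marked(c,b), marked(c,c), marked(c,e), marked(e,c), marked(e,e), on(a), on(b)}
4. tag(c,e)  →  {marked(a,a), marked(a,c), marked(b,e), marked(c,b), marked(c,c), marked(c,e), marked(e,e), on(a), on(b), ready(e)}

push(a,c); tag(c,b); push(b,e); tag(c,e)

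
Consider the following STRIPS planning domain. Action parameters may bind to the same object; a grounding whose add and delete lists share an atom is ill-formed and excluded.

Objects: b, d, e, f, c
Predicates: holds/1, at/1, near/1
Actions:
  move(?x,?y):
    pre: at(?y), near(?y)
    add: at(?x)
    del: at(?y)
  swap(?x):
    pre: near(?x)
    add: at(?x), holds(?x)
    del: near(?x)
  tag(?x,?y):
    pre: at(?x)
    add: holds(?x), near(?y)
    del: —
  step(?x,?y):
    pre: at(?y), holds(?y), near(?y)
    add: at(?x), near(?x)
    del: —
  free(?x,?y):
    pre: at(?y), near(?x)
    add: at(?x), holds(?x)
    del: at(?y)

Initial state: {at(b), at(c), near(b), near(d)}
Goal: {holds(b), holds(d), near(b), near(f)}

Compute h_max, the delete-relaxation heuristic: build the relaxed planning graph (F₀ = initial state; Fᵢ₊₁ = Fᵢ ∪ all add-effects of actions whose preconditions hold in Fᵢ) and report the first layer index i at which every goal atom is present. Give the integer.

1

F0 = init (4 atoms)
F1 = F0 ∪ {at(d), at(e), at(f), holds(b), holds(c), holds(d), near(c), near(e), near(f)}  (13 atoms)
goal ⊆ F1  ⇒  h_max = 1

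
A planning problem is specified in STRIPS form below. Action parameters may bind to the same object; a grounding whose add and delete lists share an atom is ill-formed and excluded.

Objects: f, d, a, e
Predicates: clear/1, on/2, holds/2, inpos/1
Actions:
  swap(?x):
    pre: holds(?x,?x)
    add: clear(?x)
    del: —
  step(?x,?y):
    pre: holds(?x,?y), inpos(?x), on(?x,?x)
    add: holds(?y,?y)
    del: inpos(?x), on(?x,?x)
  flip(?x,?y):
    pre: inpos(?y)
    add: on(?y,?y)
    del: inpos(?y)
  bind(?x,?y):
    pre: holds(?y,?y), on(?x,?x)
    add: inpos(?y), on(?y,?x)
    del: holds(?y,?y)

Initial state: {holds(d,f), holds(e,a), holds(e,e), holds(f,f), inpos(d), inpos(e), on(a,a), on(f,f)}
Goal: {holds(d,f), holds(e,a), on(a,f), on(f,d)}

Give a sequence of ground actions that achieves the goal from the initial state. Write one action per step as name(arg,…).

1. flip(f,d)  →  {holds(d,f), holds(e,a), holds(e,e), holds(f,f), inpos(e), on(a,a), on(d,d), on(f,f)}
2. flip(f,e)  →  {holds(d,f), holds(e,a), holds(e,e), holds(f,f), on(a,a), on(d,d), on(e,e), on(f,f)}
3. bind(f,e)  →  {holds(d,f), holds(e,a), holds(f,f), inpos(e), on(a,a), on(d,d), on(e,e), on(e,f), on(f,f)}
4. step(e,a)  →  {holds(a,a), holds(d,f), holds(e,a), holds(f,f), on(a,a), on(d,d), on(e,f), on(f,f)}
5. bind(f,a)  →  {holds(d,f), holds(e,a), holds(f,f), inpos(a), on(a,a), on(a,f), on(d,d), on(e,f), on(f,f)}
6. bind(d,f)  →  {holds(d,f), holds(e,a), inpos(a), inpos(f), on(a,a), on(a,f), on(d,d), on(e,f), on(f,d), on(f,f)}

flip(f,d); flip(f,e); bind(f,e); step(e,a); bind(f,a); bind(d,f)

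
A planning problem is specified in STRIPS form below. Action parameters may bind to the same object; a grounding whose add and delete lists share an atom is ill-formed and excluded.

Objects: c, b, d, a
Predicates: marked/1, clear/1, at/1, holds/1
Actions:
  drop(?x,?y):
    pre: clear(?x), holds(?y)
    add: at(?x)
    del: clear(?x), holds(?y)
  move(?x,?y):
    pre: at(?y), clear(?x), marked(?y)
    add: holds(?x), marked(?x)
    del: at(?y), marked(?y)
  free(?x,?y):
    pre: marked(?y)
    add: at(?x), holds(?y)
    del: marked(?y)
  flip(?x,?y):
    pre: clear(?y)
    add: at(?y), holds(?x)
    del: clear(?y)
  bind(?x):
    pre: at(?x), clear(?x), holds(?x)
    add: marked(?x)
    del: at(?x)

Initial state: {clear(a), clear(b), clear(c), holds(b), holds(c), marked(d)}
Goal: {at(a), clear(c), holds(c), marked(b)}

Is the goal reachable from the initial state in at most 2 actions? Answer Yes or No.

No

1. free(b,d)  →  {at(b), clear(a), clear(b), clear(c), holds(b), holds(c), holds(d)}
2. drop(a,d)  →  {at(a), at(b), clear(b), clear(c), holds(b), holds(c)}
3. bind(b)  →  {at(a), clear(b), clear(c), holds(b), holds(c), marked(b)}
optimal plan length = 3; 3 > 2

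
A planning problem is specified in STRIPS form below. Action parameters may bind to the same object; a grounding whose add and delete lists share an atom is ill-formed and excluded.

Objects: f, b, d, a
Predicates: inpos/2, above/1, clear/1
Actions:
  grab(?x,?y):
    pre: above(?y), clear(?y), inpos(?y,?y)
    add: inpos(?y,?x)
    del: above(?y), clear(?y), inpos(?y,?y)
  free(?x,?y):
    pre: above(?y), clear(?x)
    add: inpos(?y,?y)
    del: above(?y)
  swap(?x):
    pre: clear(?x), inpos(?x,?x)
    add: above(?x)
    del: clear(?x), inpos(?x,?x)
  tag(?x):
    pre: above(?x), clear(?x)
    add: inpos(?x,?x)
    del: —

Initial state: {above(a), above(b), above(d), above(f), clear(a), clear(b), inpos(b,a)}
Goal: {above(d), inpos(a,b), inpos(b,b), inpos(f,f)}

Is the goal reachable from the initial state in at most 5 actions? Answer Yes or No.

1. free(b,f)  →  {above(a), above(b), above(d), clear(a), clear(b), inpos(b,a), inpos(f,f)}
2. free(b,b)  →  {above(a), above(d), clear(a), clear(b), inpos(b,a), inpos(b,b), inpos(f,f)}
3. tag(a)  →  {above(a), above(d), clear(a), clear(b), inpos(a,a), inpos(b,a), inpos(b,b), inpos(f,f)}
4. grab(b,a)  →  {above(d), clear(b), inpos(a,b), inpos(b,a), inpos(b,b), inpos(f,f)}
optimal plan length = 4; 4 ≤ 5

Yes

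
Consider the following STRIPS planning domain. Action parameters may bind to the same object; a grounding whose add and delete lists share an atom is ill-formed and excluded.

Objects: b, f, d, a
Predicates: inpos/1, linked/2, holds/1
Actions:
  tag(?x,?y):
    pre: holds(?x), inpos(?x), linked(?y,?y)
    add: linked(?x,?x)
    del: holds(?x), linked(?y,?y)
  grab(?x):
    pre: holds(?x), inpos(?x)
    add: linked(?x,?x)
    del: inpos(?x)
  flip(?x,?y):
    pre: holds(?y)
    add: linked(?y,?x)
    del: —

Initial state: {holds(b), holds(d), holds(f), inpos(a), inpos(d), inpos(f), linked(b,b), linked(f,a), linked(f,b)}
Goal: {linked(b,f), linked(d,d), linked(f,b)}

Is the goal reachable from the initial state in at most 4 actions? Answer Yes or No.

Yes

1. tag(d,b)  →  {holds(b), holds(f), inpos(a), inpos(d), inpos(f), linked(d,d), linked(f,a), linked(f,b)}
2. flip(f,b)  →  {holds(b), holds(f), inpos(a), inpos(d), inpos(f), linked(b,f), linked(d,d), linked(f,a), linked(f,b)}
optimal plan length = 2; 2 ≤ 4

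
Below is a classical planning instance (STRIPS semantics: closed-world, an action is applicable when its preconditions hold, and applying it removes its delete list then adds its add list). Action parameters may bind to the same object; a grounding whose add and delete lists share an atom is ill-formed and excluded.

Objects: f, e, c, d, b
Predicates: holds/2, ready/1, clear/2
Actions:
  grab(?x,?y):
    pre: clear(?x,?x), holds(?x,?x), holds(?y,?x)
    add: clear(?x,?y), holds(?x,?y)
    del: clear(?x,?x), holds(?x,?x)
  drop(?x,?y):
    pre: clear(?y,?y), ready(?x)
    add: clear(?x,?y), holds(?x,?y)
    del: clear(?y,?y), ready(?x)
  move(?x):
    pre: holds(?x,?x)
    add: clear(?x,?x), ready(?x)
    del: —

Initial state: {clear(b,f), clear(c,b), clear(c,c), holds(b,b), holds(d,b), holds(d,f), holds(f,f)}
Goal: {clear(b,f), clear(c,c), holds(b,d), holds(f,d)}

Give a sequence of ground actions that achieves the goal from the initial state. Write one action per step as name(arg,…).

1. move(f)  →  {clear(b,f), clear(c,b), clear(c,c), clear(f,f), holds(b,b), holds(d,b), holds(d,f), holds(f,f), ready(f)}
2. grab(f,d)  →  {clear(b,f), clear(c,b), clear(c,c), clear(f,d), holds(b,b), holds(d,b), holds(d,f), holds(f,d), ready(f)}
3. move(b)  →  {clear(b,b), clear(b,f), clear(c,b), clear(c,c), clear(f,d), holds(b,b), holds(d,b), holds(d,f), holds(f,d), ready(b), ready(f)}
4. grab(b,d)  →  {clear(b,d), clear(b,f), clear(c,b), clear(c,c), clear(f,d), holds(b,d), holds(d,b), holds(d,f), holds(f,d), ready(b), ready(f)}

move(f); grab(f,d); move(b); grab(b,d)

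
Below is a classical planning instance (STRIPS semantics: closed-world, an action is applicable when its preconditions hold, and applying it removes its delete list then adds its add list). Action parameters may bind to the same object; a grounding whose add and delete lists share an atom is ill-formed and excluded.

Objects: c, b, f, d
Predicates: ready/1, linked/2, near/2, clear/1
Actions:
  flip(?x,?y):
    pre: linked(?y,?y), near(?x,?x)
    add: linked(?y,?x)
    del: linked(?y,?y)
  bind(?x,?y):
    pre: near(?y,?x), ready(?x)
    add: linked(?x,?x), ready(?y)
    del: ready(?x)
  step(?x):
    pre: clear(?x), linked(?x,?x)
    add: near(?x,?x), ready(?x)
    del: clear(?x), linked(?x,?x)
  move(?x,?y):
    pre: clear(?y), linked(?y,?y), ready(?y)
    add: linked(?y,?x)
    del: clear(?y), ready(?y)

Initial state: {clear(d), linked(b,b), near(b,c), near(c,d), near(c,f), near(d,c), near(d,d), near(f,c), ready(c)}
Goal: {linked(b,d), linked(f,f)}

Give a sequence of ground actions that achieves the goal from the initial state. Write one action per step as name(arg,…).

flip(d,b); bind(c,f); bind(f,c)

1. flip(d,b)  →  {clear(d), linked(b,d), near(b,c), near(c,d), near(c,f), near(d,c), near(d,d), near(f,c), ready(c)}
2. bind(c,f)  →  {clear(d), linked(b,d), linked(c,c), near(b,c), near(c,d), near(c,f), near(d,c), near(d,d), near(f,c), ready(f)}
3. bind(f,c)  →  {clear(d), linked(b,d), linked(c,c), linked(f,f), near(b,c), near(c,d), near(c,f), near(d,c), near(d,d), near(f,c), ready(c)}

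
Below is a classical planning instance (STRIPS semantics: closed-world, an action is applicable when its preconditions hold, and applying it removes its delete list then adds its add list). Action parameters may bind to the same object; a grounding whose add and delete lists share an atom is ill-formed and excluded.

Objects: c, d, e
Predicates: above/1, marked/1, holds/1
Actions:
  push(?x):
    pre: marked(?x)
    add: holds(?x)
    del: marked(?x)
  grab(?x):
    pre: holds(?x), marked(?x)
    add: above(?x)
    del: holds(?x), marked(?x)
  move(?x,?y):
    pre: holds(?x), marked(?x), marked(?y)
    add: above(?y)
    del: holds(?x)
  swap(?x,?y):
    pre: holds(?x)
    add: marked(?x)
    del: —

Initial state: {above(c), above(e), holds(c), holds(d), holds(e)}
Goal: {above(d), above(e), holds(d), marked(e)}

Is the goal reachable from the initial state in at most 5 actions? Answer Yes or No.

Yes

1. swap(d,c)  →  {above(c), above(e), holds(c), holds(d), holds(e), marked(d)}
2. swap(e,c)  →  {above(c), above(e), holds(c), holds(d), holds(e), marked(d), marked(e)}
3. move(e,d)  →  {above(c), above(d), above(e), holds(c), holds(d), marked(d), marked(e)}
optimal plan length = 3; 3 ≤ 5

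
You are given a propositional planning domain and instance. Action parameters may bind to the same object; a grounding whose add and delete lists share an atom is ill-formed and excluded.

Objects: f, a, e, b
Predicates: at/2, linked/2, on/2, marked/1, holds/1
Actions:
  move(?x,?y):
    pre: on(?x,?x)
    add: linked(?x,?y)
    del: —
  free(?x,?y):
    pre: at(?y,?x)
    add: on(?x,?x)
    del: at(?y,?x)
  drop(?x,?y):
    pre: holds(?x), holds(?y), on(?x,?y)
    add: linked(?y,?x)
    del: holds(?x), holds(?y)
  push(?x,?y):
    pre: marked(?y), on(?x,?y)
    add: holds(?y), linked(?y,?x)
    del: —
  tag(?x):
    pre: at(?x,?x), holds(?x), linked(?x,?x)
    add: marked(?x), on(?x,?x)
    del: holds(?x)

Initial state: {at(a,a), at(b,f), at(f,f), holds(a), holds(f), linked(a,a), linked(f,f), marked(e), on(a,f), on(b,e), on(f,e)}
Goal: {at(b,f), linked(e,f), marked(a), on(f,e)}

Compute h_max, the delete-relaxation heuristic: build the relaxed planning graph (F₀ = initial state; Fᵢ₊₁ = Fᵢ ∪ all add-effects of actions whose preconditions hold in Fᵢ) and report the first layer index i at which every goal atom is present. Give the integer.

F0 = init (11 atoms)
F1 = F0 ∪ {holds(e), linked(e,b), linked(e,f), linked(f,a), marked(a), marked(f), on(a,a), on(f,f)}  (19 atoms)
goal ⊆ F1  ⇒  h_max = 1

1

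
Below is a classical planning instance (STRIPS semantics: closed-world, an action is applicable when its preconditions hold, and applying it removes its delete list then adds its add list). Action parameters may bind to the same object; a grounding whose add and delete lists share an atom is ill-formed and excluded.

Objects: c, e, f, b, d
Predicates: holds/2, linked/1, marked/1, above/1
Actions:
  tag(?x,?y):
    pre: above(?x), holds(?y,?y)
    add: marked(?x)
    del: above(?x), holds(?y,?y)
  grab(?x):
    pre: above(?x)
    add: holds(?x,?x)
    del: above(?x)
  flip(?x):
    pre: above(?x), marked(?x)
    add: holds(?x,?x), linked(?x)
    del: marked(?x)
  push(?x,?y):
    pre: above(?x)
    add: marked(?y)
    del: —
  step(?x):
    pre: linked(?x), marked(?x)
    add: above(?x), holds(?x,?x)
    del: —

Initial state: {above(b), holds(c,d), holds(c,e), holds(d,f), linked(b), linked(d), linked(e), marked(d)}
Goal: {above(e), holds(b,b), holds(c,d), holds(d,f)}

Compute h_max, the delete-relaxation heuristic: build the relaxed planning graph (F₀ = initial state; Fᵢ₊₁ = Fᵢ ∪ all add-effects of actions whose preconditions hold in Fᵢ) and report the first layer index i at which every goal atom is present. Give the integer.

F0 = init (8 atoms)
F1 = F0 ∪ {above(d), holds(b,b), holds(d,d), marked(b), marked(c), marked(e), marked(f)}  (15 atoms)
F2 = F1 ∪ {above(e), holds(e,e)}  (17 atoms)
goal ⊆ F2  ⇒  h_max = 2

2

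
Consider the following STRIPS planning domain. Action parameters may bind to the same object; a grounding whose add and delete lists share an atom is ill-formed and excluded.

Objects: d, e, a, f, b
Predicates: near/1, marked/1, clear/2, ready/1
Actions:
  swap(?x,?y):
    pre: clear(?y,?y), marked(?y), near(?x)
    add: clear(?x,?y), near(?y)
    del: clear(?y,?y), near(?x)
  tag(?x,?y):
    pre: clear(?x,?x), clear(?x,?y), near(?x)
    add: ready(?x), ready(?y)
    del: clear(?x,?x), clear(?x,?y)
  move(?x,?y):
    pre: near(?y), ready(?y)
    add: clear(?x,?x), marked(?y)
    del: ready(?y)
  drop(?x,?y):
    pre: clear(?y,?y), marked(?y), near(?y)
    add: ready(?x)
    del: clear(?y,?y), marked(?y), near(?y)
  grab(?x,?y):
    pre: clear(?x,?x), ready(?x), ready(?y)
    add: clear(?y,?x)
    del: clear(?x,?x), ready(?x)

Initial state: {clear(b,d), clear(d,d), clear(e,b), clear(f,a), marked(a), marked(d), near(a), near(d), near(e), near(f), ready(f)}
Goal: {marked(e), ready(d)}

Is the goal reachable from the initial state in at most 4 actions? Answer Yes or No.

Yes

1. drop(e,d)  →  {clear(b,d), clear(e,b), clear(f,a), marked(a), near(a), near(e), near(f), ready(e), ready(f)}
2. move(a,e)  →  {clear(a,a), clear(b,d), clear(e,b), clear(f,a), marked(a), marked(e), near(a), near(e), near(f), ready(f)}
3. drop(d,a)  →  {clear(b,d), clear(e,b), clear(f,a), marked(e), near(e), near(f), ready(d), ready(f)}
optimal plan length = 3; 3 ≤ 4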